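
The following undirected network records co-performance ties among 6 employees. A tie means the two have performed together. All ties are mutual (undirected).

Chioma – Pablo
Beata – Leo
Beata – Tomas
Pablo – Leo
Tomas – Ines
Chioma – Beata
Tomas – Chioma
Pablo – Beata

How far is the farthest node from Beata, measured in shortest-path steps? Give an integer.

2

Distances from Beata: Chioma:1, Ines:2, Leo:1, Pablo:1, Tomas:1.
The largest is 2 (to Ines), so the eccentricity of Beata is 2.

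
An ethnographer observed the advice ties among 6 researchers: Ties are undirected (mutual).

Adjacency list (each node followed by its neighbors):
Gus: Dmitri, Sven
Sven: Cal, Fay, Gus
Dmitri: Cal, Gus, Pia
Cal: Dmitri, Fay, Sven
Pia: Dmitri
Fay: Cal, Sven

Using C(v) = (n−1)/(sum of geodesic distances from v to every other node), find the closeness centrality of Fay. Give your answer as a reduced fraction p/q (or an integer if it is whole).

Distances from Fay: Cal:1, Dmitri:2, Gus:2, Pia:3, Sven:1. Sum = 9.
n = 6, so closeness = 5/9.

5/9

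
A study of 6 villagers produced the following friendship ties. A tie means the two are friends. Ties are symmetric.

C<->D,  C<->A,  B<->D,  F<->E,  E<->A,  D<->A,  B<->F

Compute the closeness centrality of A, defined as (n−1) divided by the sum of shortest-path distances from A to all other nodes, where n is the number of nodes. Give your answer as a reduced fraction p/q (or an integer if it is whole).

5/7

Distances from A: B:2, C:1, D:1, E:1, F:2. Sum = 7.
n = 6, so closeness = 5/7.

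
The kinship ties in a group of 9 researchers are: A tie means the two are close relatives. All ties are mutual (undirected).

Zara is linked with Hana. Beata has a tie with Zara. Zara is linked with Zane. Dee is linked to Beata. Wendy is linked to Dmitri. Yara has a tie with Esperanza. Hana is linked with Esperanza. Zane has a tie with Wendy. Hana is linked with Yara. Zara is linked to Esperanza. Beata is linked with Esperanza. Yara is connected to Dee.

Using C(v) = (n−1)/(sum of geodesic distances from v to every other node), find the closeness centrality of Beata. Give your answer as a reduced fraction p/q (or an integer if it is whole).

1/2

Distances from Beata: Dee:1, Dmitri:4, Esperanza:1, Hana:2, Wendy:3, Yara:2, Zane:2, Zara:1. Sum = 16.
n = 9, so closeness = 8/16 = 1/2.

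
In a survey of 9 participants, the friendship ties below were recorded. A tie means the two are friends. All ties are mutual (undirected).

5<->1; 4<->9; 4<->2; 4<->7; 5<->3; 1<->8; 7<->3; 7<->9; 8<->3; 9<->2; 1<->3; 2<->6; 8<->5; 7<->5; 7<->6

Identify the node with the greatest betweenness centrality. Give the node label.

Unnormalized betweenness of each node: 1:0, 2:1, 3:5, 4:5/3, 5:5, 6:5/3, 7:17, 8:0, 9:5/3.
7 has the largest value, 17, making it the main broker — the node through which the most shortest paths run.

7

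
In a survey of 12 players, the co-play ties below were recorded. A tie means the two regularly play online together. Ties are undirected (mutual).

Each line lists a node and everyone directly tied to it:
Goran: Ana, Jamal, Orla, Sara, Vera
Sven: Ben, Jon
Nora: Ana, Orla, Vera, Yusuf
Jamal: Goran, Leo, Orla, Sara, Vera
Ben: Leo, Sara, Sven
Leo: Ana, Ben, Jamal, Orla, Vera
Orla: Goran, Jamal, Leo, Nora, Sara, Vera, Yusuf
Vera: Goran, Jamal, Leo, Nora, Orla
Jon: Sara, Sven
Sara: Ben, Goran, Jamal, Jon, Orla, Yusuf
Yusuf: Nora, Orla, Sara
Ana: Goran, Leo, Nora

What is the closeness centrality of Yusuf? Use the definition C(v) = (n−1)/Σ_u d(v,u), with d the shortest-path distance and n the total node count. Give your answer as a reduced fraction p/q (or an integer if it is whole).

Distances from Yusuf: Ana:2, Ben:2, Goran:2, Jamal:2, Jon:2, Leo:2, Nora:1, Orla:1, Sara:1, Sven:3, Vera:2. Sum = 20.
n = 12, so closeness = 11/20.

11/20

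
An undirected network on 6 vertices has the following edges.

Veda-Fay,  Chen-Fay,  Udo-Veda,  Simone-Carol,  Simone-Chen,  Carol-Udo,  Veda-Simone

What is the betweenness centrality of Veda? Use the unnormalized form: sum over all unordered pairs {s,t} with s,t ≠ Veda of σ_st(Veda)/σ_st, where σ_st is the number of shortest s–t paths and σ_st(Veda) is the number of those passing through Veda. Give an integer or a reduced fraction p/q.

10/3

Pairs whose geodesics pass through Veda — Chen–Udo: 2/3; Fay–Udo: 1; Fay–Carol: 2/3; Fay–Simone: 1/2; Udo–Simone: 1/2.
All other pairs contribute 0.
Summing the contributions gives betweenness(Veda) = 10/3.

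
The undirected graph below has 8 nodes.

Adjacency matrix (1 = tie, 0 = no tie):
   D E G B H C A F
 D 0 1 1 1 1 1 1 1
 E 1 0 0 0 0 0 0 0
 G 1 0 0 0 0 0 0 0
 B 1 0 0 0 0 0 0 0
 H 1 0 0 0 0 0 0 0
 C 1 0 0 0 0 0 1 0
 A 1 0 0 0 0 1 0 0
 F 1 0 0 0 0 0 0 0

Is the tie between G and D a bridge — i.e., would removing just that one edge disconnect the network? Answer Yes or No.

Yes

Without the G–D edge there is no alternate route between G and D, so the network disconnects. It is a bridge.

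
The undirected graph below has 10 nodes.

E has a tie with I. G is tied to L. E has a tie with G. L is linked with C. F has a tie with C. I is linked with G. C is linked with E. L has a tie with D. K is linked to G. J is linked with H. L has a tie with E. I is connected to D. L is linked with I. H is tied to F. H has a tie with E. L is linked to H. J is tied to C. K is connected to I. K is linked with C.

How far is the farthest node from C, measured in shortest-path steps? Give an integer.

Distances from C: D:2, E:1, F:1, G:2, H:2, I:2, J:1, K:1, L:1.
The largest is 2 (to I, G, H, and D), so the eccentricity of C is 2.

2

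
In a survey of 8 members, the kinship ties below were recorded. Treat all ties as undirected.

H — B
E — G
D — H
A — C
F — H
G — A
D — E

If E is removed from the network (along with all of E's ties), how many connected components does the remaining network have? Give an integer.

Without E, the remaining ties split the others into: {B, D, F, H}; {A, C, G}.
That's 2 separate components.

2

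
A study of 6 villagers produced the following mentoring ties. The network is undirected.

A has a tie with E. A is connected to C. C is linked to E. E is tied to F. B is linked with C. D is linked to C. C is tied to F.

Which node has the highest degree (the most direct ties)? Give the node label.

C

Degrees — A:2, B:1, C:5, D:1, E:3, F:2.
The maximum is 5, attained only by C.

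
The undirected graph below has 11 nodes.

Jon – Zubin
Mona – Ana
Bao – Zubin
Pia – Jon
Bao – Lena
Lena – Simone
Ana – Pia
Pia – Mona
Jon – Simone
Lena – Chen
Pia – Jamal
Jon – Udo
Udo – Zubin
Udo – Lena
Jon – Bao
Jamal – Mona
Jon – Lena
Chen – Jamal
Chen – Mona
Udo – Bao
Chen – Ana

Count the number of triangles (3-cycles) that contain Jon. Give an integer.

6

Jon's neighbors: Bao, Lena, Pia, Simone, Udo, and Zubin.
Neighbor pairs that are themselves tied: Jon–Bao–Lena; Jon–Bao–Udo; Jon–Bao–Zubin; Jon–Lena–Simone; Jon–Lena–Udo; Jon–Udo–Zubin. Each forms one triangle with Jon, for 6 in total.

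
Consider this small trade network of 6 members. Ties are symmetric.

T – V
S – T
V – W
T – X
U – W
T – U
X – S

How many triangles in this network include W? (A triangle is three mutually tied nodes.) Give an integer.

0

W's neighbors are U and V, but none of them are tied to each other, so no triangle contains W.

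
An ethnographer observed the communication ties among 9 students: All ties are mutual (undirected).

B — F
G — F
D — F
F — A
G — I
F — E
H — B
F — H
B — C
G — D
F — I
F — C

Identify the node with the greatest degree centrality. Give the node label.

Degrees — A:1, B:3, C:2, D:2, E:1, F:8, G:3, H:2, I:2.
The maximum is 8, attained only by F.

F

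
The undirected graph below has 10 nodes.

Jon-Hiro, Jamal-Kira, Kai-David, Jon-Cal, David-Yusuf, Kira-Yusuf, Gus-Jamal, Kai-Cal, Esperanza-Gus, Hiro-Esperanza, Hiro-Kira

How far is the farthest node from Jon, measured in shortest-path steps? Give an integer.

Distances from Jon: Cal:1, David:3, Esperanza:2, Gus:3, Hiro:1, Jamal:3, Kai:2, Kira:2, Yusuf:3.
The largest is 3 (to David, Gus, Yusuf, and Jamal), so the eccentricity of Jon is 3.

3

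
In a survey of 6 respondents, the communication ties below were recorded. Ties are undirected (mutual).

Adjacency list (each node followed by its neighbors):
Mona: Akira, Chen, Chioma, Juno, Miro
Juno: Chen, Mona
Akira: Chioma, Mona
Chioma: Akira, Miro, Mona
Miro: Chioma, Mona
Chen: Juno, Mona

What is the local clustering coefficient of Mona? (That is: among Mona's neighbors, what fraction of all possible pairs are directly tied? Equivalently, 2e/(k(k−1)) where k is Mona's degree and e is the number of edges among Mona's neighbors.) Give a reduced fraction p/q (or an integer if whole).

3/10

Mona's neighbors: Akira, Chen, Chioma, Juno, and Miro (k = 5).
Possible neighbor pairs: C(5,2) = 10. Edges among them: Akira–Chioma, Chen–Juno, Chioma–Miro → e = 3.
Clustering(Mona) = 3/10.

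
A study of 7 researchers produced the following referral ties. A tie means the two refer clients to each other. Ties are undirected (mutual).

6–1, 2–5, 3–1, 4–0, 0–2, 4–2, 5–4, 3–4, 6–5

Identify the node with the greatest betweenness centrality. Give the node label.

Unnormalized betweenness of each node: 0:0, 1:1, 2:1, 3:5/2, 4:11/2, 5:7/2, 6:3/2.
4 has the largest value, 11/2, making it the main broker — the node through which the most shortest paths run.

4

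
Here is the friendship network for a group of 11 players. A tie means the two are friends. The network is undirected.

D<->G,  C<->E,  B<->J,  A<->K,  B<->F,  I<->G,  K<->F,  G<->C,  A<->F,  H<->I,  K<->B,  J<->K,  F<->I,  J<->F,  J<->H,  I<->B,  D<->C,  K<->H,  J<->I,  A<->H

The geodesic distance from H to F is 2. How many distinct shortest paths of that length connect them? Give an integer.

4

The shortest distance is 2. The length-2 paths are: H–J–F; H–K–F; H–I–F; H–A–F.
That gives 4 distinct shortest paths.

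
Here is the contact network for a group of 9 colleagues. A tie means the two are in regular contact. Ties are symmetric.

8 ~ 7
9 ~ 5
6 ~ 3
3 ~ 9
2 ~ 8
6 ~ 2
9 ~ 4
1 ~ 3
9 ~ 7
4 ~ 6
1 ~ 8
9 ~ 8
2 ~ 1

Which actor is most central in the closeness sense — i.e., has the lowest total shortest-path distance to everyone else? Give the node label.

9

Farness (sum of distances to all others) for each node — 1:15, 2:14, 3:13, 4:15, 5:18, 6:15, 7:15, 8:12, 9:11.
The smallest farness is 11, for 9, so 9 has the highest closeness.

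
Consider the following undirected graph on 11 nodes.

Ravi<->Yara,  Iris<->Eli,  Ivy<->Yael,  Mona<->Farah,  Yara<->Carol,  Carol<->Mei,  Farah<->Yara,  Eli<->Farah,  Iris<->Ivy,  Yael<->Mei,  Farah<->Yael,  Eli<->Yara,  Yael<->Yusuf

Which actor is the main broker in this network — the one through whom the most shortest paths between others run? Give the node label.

Unnormalized betweenness of each node: Carol:5/2, Eli:6, Farah:33/2, Iris:2, Ivy:3, Mei:3, Mona:0, Ravi:0, Yael:35/2, Yara:27/2, Yusuf:0.
Yael has the largest value, 35/2, making it the main broker — the node through which the most shortest paths run.

Yael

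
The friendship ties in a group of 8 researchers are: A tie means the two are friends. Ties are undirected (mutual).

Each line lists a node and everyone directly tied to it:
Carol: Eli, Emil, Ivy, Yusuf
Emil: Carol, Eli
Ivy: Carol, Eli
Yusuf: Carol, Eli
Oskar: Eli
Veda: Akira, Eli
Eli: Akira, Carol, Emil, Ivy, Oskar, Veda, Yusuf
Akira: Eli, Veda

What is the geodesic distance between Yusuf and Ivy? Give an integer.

2

One shortest route is Yusuf – Eli – Ivy, which uses 2 edges, and Yusuf and Ivy are not directly tied, so nothing shorter exists. So d(Yusuf,Ivy) = 2.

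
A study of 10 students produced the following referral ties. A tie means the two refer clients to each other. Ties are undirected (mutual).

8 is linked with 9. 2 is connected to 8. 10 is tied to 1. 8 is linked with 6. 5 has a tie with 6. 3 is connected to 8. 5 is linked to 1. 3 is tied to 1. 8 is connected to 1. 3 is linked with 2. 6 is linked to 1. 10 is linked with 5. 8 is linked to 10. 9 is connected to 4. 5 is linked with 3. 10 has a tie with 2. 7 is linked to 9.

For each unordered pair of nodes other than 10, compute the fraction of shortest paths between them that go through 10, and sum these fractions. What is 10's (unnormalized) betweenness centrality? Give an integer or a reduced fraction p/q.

Pairs whose geodesics pass through 10 — 5–2: 1/2; 5–8: 1/4; 5–9: 1/4; 5–4: 1/4; 5–7: 1/4; 2–1: 1/3.
All other pairs contribute 0.
Summing the contributions gives betweenness(10) = 11/6.

11/6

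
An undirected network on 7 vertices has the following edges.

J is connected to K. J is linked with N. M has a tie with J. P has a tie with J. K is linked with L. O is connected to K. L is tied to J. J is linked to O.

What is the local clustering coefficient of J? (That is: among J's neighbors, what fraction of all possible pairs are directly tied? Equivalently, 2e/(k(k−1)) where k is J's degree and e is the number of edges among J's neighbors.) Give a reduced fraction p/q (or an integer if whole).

J's neighbors: K, L, M, N, O, and P (k = 6).
Possible neighbor pairs: C(6,2) = 15. Edges among them: K–L, K–O → e = 2.
Clustering(J) = 2/15.

2/15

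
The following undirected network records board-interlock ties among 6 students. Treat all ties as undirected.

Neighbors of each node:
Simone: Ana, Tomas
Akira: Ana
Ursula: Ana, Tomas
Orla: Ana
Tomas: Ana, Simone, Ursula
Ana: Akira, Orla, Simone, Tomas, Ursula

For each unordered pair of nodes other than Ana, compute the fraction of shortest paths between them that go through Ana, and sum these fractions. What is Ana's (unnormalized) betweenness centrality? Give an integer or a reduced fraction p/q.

15/2

Pairs whose geodesics pass through Ana — Ursula–Simone: 1/2; Ursula–Orla: 1; Ursula–Akira: 1; Simone–Orla: 1; Simone–Akira: 1; Orla–Tomas: 1; Orla–Akira: 1; Tomas–Akira: 1.
All other pairs contribute 0.
Summing the contributions gives betweenness(Ana) = 15/2.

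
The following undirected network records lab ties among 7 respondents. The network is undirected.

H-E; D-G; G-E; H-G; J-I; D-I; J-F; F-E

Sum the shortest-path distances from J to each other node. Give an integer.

12

Distances from J: D:2, E:2, F:1, G:3, H:3, I:1.
Sum = 2 + 2 + 1 + 3 + 3 + 1 = 12.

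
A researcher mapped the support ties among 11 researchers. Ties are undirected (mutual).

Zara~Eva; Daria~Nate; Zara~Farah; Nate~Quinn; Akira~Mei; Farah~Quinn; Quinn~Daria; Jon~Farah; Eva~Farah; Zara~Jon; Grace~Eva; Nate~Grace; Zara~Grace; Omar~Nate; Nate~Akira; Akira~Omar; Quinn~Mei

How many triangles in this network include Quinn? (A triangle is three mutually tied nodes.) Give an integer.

Quinn's neighbors: Daria, Farah, Mei, and Nate.
Neighbor pairs that are themselves tied: Quinn–Daria–Nate. Each forms one triangle with Quinn, for 1 in total.

1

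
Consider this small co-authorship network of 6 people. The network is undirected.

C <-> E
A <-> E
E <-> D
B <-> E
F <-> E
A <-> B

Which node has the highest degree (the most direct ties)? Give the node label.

E

Degrees — A:2, B:2, C:1, D:1, E:5, F:1.
The maximum is 5, attained only by E.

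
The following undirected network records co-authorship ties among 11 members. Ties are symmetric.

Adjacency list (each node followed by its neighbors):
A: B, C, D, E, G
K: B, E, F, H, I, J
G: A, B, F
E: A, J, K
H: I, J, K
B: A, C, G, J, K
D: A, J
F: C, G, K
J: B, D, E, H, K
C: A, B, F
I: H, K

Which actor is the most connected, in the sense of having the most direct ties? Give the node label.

Degrees — A:5, B:5, C:3, D:2, E:3, F:3, G:3, H:3, I:2, J:5, K:6.
The maximum is 6, attained only by K.

K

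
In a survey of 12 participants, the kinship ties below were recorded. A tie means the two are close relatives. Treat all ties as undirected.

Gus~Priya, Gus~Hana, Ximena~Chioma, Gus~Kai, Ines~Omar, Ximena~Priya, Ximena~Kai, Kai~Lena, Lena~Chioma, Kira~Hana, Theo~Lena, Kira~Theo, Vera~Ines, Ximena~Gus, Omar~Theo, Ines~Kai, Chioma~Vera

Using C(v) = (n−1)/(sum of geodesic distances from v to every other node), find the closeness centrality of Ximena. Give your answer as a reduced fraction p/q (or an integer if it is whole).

11/21

Distances from Ximena: Chioma:1, Gus:1, Hana:2, Ines:2, Kai:1, Kira:3, Lena:2, Omar:3, Priya:1, Theo:3, Vera:2. Sum = 21.
n = 12, so closeness = 11/21.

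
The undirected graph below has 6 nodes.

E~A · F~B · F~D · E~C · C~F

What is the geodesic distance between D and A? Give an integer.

One shortest route is D – F – C – E – A, which uses 4 edges, and at distance 3 from D we only reach {E}, which does not include A. So d(D,A) = 4.

4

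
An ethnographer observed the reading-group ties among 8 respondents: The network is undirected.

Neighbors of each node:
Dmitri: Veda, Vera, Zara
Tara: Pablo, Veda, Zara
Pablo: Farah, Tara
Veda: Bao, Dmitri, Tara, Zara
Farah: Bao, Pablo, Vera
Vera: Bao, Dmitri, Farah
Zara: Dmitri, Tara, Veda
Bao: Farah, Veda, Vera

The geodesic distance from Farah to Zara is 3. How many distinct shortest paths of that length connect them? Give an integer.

3

The shortest distance is 3. The length-3 paths are: Farah–Vera–Dmitri–Zara; Farah–Bao–Veda–Zara; Farah–Pablo–Tara–Zara.
That gives 3 distinct shortest paths.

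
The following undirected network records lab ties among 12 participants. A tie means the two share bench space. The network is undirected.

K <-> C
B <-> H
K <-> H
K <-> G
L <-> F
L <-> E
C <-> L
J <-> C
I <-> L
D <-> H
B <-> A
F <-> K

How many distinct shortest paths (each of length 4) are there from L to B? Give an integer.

The shortest distance is 4. The length-4 paths are: L–F–K–H–B; L–C–K–H–B.
That gives 2 distinct shortest paths.

2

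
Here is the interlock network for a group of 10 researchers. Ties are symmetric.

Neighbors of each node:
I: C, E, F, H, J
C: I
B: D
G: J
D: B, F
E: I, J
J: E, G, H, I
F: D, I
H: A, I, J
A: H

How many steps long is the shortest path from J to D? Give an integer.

3

One shortest route is J – I – F – D, which uses 3 edges, and at distance 2 from J we only reach {A, C, F}, which does not include D. So d(J,D) = 3.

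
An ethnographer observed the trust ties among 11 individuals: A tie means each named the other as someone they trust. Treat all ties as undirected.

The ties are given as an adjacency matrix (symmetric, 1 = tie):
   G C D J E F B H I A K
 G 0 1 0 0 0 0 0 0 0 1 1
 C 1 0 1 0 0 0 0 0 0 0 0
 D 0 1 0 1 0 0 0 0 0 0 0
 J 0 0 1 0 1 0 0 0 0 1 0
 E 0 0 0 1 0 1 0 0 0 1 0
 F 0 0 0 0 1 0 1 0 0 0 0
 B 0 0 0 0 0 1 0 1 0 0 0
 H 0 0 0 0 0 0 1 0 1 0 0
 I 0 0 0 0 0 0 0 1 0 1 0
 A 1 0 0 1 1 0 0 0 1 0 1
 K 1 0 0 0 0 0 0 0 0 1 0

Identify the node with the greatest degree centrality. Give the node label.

A

Degrees — A:5, B:2, C:2, D:2, E:3, F:2, G:3, H:2, I:2, J:3, K:2.
The maximum is 5, attained only by A.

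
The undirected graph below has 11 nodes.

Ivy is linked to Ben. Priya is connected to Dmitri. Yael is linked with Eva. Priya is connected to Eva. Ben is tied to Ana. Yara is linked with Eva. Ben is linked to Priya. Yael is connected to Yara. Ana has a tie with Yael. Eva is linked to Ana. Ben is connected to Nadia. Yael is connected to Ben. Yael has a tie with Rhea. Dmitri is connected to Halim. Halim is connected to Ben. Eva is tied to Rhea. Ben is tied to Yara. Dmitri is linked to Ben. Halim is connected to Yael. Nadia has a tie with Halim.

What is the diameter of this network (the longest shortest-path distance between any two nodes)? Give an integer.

Eccentricity of each node (its greatest distance to any other): Ana:2, Ben:2, Dmitri:3, Eva:3, Halim:2, Ivy:3, Nadia:3, Priya:2, Rhea:3, Yael:2, Yara:2.
The maximum eccentricity is 3, realized for instance by the pair Rhea–Nadia via Rhea – Yael – Halim – Nadia. So the diameter is 3.

3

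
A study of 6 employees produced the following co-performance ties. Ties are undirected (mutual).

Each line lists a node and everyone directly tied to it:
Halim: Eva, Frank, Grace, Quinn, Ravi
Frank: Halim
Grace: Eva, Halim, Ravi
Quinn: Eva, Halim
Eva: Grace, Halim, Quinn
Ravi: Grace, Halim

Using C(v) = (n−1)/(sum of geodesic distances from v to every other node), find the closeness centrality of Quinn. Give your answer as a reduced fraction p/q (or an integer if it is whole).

5/8

Distances from Quinn: Eva:1, Frank:2, Grace:2, Halim:1, Ravi:2. Sum = 8.
n = 6, so closeness = 5/8.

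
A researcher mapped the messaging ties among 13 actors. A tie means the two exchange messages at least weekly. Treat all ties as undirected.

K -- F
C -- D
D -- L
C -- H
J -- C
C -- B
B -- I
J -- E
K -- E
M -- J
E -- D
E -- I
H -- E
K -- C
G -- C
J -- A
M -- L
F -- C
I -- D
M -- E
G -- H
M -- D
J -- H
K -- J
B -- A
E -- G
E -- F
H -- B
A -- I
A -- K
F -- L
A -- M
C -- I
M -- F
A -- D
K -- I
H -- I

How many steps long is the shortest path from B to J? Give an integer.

One shortest route is B – H – J, which uses 2 edges, and B and J are not directly tied, so nothing shorter exists. So d(B,J) = 2.

2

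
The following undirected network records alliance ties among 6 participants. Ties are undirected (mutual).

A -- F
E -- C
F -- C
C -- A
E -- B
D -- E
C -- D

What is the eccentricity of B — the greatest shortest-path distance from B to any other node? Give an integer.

Distances from B: A:3, C:2, D:2, E:1, F:3.
The largest is 3 (to A and F), so the eccentricity of B is 3.

3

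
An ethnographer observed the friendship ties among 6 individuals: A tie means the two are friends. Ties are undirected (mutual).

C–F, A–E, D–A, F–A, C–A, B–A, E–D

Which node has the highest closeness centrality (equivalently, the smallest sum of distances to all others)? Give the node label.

Farness (sum of distances to all others) for each node — A:5, B:9, C:8, D:8, E:8, F:8.
The smallest farness is 5, for A, so A has the highest closeness.

A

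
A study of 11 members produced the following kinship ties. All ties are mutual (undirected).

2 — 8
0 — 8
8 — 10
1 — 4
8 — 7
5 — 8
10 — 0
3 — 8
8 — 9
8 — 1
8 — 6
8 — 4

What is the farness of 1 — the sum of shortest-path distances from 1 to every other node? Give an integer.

18

Distances from 1: 0:2, 2:2, 3:2, 4:1, 5:2, 6:2, 7:2, 8:1, 9:2, 10:2.
Sum = 2 + 2 + 2 + 1 + 2 + 2 + 2 + 1 + 2 + 2 = 18.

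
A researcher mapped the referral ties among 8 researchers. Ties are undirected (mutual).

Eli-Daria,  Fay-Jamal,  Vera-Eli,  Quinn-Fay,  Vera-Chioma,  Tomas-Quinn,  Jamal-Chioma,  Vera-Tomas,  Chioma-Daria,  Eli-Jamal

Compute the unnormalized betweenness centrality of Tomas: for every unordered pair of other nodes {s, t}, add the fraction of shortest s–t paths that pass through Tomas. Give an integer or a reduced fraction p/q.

Pairs whose geodesics pass through Tomas — Chioma–Quinn: 1/2; Fay–Vera: 1/3; Quinn–Vera: 1; Quinn–Eli: 1/2; Quinn–Daria: 2/4.
All other pairs contribute 0.
Summing the contributions gives betweenness(Tomas) = 17/6.

17/6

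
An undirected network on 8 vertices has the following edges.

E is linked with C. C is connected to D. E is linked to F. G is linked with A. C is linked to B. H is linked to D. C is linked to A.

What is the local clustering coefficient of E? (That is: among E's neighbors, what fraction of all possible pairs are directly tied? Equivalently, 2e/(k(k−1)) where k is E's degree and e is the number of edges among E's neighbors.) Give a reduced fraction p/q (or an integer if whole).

0

E's neighbors: C and F (k = 2).
Possible neighbor pairs: C(2,2) = 1. Edges among them: none → e = 0.
Clustering(E) = 0/1.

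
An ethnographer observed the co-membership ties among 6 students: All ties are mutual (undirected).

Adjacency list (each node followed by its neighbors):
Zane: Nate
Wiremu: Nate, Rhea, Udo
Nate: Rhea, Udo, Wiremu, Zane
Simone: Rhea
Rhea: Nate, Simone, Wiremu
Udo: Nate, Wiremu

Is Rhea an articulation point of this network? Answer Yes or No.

Removing Rhea leaves {Simone} with no path to {Nate, Udo, Wiremu, and Zane}, so the network splits into 2 components. Rhea is a cut vertex.

Yes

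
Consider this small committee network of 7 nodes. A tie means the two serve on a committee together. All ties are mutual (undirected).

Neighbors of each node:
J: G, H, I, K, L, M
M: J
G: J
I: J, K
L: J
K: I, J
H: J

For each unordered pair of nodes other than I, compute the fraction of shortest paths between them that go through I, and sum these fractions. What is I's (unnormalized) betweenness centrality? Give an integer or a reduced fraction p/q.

No shortest path between any pair of other nodes passes through I.
Summing the contributions gives betweenness(I) = 0.

0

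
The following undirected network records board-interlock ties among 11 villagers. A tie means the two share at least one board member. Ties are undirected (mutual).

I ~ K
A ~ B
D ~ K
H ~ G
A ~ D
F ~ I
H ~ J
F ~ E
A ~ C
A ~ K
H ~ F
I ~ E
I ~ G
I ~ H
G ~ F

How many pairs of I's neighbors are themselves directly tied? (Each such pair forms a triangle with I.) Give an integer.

4

I's neighbors: E, F, G, H, and K.
Neighbor pairs that are themselves tied: I–E–F; I–F–G; I–F–H; I–G–H. Each forms one triangle with I, for 4 in total.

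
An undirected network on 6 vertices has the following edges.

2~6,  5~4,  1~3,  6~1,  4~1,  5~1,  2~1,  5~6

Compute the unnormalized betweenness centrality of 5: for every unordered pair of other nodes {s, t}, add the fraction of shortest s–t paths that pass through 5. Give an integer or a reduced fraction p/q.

Pairs whose geodesics pass through 5 — 4–6: 1/2.
All other pairs contribute 0.
Summing the contributions gives betweenness(5) = 1/2.

1/2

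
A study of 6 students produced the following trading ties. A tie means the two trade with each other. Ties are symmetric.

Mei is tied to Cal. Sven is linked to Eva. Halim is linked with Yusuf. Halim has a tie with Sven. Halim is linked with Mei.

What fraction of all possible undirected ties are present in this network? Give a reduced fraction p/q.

1/3

There are 5 edges and 6 nodes, so the maximum possible is C(6,2) = 15.
Density = 5/15 = 1/3.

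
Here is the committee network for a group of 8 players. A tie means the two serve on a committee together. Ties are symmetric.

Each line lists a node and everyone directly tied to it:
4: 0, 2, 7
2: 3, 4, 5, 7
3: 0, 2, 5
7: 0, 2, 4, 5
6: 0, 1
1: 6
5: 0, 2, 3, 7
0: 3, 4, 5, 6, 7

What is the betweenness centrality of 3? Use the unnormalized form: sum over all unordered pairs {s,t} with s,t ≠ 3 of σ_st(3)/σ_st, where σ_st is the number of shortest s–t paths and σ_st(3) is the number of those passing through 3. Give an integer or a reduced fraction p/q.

3/4

Pairs whose geodesics pass through 3 — 1–2: 1/4; 6–2: 1/4; 2–0: 1/4.
All other pairs contribute 0.
Summing the contributions gives betweenness(3) = 3/4.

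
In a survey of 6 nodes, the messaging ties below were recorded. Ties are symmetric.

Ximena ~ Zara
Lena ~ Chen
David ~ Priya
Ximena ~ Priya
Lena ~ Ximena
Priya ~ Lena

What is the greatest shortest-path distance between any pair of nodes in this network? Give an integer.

Eccentricity of each node (its greatest distance to any other): Chen:3, David:3, Lena:2, Priya:2, Ximena:2, Zara:3.
The maximum eccentricity is 3, realized for instance by the pair David–Chen via David – Priya – Lena – Chen. So the diameter is 3.

3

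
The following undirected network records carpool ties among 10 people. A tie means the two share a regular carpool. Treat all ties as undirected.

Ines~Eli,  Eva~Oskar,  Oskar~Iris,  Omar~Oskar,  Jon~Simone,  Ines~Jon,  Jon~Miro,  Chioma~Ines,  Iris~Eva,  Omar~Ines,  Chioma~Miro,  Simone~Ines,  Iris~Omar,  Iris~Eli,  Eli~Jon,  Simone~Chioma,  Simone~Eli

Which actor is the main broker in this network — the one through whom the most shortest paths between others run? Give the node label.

Ines

Unnormalized betweenness of each node: Chioma:11/6, Eli:28/3, Eva:0, Ines:113/12, Iris:35/4, Jon:31/6, Miro:1/3, Omar:17/3, Oskar:13/12, Simone:17/12.
Ines has the largest value, 113/12, making it the main broker — the node through which the most shortest paths run.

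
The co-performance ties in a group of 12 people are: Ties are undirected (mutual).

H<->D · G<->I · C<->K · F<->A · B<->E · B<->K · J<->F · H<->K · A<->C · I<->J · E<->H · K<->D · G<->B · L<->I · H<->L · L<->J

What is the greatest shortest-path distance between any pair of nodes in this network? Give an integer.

Eccentricity of each node (its greatest distance to any other): A:4, B:4, C:4, D:4, E:4, F:4, G:4, H:3, I:4, J:3, K:3, L:3.
The maximum eccentricity is 4, realized for instance by the pair I–C via I – J – F – A – C. So the diameter is 4.

4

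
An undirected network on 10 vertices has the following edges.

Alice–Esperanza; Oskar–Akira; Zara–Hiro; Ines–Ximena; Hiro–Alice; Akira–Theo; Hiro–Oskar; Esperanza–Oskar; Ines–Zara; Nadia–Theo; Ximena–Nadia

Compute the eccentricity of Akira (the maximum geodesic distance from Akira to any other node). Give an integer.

4

Distances from Akira: Alice:3, Esperanza:2, Hiro:2, Ines:4, Nadia:2, Oskar:1, Theo:1, Ximena:3, Zara:3.
The largest is 4 (to Ines), so the eccentricity of Akira is 4.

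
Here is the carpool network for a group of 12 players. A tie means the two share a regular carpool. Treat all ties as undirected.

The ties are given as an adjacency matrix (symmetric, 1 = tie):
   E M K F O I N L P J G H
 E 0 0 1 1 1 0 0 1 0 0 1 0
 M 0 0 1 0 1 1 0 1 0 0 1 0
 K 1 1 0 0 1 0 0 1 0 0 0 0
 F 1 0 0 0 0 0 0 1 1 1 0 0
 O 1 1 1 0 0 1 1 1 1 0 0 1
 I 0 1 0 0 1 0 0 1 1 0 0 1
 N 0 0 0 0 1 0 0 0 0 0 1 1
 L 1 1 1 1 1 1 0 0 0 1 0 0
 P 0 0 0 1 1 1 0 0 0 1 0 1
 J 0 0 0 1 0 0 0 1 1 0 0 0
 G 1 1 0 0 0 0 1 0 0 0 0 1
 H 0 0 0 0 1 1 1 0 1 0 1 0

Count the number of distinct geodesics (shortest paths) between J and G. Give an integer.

The shortest distance is 3. The length-3 paths are: J–F–E–G; J–L–E–G; J–L–M–G; J–P–H–G.
That gives 4 distinct shortest paths.

4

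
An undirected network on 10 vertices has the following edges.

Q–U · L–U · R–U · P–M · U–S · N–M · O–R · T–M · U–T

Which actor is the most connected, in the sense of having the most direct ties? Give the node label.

U

Degrees — L:1, M:3, N:1, O:1, P:1, Q:1, R:2, S:1, T:2, U:5.
The maximum is 5, attained only by U.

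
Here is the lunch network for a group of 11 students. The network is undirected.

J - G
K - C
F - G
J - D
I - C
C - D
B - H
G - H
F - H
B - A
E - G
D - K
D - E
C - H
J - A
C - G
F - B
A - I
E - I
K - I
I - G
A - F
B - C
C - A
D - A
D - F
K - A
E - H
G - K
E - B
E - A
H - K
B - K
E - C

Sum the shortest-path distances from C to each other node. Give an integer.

12

Distances from C: A:1, B:1, D:1, E:1, F:2, G:1, H:1, I:1, J:2, K:1.
Sum = 1 + 1 + 1 + 1 + 2 + 1 + 1 + 1 + 2 + 1 = 12.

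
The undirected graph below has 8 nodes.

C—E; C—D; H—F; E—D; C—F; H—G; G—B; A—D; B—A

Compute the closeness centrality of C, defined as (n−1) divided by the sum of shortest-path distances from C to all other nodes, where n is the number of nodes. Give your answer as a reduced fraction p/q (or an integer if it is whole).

7/13

Distances from C: A:2, B:3, D:1, E:1, F:1, G:3, H:2. Sum = 13.
n = 8, so closeness = 7/13.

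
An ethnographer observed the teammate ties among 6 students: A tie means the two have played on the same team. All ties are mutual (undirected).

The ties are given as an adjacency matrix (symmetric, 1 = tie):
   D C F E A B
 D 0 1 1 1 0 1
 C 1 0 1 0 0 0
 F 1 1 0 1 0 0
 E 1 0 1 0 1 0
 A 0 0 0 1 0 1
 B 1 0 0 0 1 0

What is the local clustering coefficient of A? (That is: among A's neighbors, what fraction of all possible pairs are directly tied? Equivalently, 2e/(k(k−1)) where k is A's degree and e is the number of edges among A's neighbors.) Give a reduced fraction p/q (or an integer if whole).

0

A's neighbors: B and E (k = 2).
Possible neighbor pairs: C(2,2) = 1. Edges among them: none → e = 0.
Clustering(A) = 0/1.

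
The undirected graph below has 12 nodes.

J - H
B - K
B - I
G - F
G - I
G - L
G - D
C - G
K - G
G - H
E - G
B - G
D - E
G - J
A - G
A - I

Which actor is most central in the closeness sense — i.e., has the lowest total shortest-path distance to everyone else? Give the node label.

G

Farness (sum of distances to all others) for each node — A:20, B:19, C:21, D:20, E:20, F:21, G:11, H:20, I:19, J:20, K:20, L:21.
The smallest farness is 11, for G, so G has the highest closeness.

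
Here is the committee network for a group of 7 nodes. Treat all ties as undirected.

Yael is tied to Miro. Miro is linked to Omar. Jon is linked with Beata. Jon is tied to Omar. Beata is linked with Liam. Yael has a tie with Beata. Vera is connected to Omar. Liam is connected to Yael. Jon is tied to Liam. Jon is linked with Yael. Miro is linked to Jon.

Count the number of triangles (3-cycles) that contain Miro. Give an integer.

2

Miro's neighbors: Jon, Omar, and Yael.
Neighbor pairs that are themselves tied: Miro–Jon–Omar; Miro–Jon–Yael. Each forms one triangle with Miro, for 2 in total.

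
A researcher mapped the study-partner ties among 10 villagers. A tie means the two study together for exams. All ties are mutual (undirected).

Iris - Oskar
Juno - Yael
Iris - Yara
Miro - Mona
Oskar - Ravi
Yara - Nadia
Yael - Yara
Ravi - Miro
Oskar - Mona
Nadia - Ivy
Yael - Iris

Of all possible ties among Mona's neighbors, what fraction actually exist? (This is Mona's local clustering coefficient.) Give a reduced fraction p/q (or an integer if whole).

Mona's neighbors: Miro and Oskar (k = 2).
Possible neighbor pairs: C(2,2) = 1. Edges among them: none → e = 0.
Clustering(Mona) = 0/1.

0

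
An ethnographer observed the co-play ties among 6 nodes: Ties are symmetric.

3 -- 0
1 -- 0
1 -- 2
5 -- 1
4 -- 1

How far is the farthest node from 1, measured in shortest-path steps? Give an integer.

2

Distances from 1: 0:1, 2:1, 3:2, 4:1, 5:1.
The largest is 2 (to 3), so the eccentricity of 1 is 2.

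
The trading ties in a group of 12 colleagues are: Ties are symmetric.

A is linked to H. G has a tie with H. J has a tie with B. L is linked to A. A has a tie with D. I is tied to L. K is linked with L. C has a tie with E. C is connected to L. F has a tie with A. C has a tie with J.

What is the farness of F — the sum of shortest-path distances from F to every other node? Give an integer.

Distances from F: A:1, B:5, C:3, D:2, E:4, G:3, H:2, I:3, J:4, K:3, L:2.
Sum = 1 + 5 + 3 + 2 + 4 + 3 + 2 + 3 + 4 + 3 + 2 = 32.

32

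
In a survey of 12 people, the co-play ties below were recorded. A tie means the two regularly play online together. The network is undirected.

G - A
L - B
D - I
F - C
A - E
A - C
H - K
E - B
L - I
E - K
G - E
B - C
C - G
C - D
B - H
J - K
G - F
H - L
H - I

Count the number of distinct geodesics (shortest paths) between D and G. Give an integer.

The shortest distance is 2, and the only length-2 path is D–C–G. So there is exactly 1 shortest path.

1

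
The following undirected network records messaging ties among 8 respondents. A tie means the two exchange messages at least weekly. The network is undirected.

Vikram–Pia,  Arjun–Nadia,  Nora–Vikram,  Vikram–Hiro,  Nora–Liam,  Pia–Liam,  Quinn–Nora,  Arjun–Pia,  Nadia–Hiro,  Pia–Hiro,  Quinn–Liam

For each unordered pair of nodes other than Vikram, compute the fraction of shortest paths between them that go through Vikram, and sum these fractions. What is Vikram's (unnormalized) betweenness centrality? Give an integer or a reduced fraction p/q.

23/6

Pairs whose geodesics pass through Vikram — Pia–Nora: 1/2; Quinn–Hiro: 1/2; Quinn–Nadia: 1/3; Nora–Hiro: 1; Nora–Nadia: 1; Nora–Arjun: 1/2.
All other pairs contribute 0.
Summing the contributions gives betweenness(Vikram) = 23/6.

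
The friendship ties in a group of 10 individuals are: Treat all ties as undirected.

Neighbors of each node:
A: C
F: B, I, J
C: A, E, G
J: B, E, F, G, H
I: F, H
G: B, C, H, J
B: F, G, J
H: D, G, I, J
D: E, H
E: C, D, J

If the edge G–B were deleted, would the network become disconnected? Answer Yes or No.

Even without that edge, G still reaches B via G – J – B, so the network stays connected. Not a bridge.

No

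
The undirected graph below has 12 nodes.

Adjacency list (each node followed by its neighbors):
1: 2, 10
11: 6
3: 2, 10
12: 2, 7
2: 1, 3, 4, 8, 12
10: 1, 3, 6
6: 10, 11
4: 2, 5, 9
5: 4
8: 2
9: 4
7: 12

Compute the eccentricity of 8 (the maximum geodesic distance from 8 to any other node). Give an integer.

Distances from 8: 1:2, 2:1, 3:2, 4:2, 5:3, 6:4, 7:3, 9:3, 10:3, 11:5, 12:2.
The largest is 5 (to 11), so the eccentricity of 8 is 5.

5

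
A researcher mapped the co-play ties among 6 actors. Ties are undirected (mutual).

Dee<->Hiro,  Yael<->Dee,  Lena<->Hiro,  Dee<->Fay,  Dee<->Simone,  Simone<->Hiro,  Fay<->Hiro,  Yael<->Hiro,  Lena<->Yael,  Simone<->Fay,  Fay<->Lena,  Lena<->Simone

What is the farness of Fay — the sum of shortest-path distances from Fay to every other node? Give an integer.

6

Distances from Fay: Dee:1, Hiro:1, Lena:1, Simone:1, Yael:2.
Sum = 1 + 1 + 1 + 1 + 2 = 6.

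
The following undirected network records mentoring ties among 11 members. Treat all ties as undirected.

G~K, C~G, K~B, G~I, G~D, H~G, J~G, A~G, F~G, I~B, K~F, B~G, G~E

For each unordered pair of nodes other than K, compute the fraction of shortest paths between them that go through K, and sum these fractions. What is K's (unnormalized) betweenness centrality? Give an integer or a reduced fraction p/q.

1/2

Pairs whose geodesics pass through K — F–B: 1/2.
All other pairs contribute 0.
Summing the contributions gives betweenness(K) = 1/2.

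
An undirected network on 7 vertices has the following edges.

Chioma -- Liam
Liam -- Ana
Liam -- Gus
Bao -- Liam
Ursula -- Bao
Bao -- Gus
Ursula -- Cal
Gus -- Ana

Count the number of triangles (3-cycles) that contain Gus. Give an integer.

2

Gus's neighbors: Ana, Bao, and Liam.
Neighbor pairs that are themselves tied: Gus–Ana–Liam; Gus–Bao–Liam. Each forms one triangle with Gus, for 2 in total.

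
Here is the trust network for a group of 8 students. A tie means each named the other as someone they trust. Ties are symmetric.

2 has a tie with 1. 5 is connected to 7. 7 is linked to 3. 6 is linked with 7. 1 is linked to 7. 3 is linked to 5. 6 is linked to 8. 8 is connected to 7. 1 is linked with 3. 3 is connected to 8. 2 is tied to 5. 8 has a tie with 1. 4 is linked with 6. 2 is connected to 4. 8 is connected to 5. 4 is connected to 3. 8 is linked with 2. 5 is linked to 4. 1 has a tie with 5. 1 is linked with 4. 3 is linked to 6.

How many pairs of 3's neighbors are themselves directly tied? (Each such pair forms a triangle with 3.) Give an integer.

3's neighbors: 1, 4, 5, 6, 7, and 8.
Neighbor pairs that are themselves tied: 3–1–4; 3–1–5; 3–1–7; 3–1–8; 3–4–5; 3–4–6; 3–5–7; 3–5–8; 3–6–7; 3–6–8; 3–7–8. Each forms one triangle with 3, for 11 in total.

11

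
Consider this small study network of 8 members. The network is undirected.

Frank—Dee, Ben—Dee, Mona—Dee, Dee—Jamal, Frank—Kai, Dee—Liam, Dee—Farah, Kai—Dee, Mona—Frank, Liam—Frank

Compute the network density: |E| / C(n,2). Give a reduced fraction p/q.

5/14

There are 10 edges and 8 nodes, so the maximum possible is C(8,2) = 28.
Density = 10/28 = 5/14.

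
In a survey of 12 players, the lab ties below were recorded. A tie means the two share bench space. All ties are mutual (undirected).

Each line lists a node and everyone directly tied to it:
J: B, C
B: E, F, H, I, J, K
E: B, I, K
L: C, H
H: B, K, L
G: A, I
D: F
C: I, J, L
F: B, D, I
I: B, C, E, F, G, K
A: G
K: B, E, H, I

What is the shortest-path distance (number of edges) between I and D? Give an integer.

2

One shortest route is I – F – D, which uses 2 edges, and I and D are not directly tied, so nothing shorter exists. So d(I,D) = 2.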